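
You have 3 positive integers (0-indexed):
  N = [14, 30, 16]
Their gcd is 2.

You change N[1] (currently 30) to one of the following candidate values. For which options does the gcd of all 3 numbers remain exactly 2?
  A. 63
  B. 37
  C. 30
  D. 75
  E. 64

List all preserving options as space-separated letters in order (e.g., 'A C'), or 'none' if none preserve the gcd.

Answer: C E

Derivation:
Old gcd = 2; gcd of others (without N[1]) = 2
New gcd for candidate v: gcd(2, v). Preserves old gcd iff gcd(2, v) = 2.
  Option A: v=63, gcd(2,63)=1 -> changes
  Option B: v=37, gcd(2,37)=1 -> changes
  Option C: v=30, gcd(2,30)=2 -> preserves
  Option D: v=75, gcd(2,75)=1 -> changes
  Option E: v=64, gcd(2,64)=2 -> preserves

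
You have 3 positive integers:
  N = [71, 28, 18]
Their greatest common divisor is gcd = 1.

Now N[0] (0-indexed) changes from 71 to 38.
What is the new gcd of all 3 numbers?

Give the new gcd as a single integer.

Numbers: [71, 28, 18], gcd = 1
Change: index 0, 71 -> 38
gcd of the OTHER numbers (without index 0): gcd([28, 18]) = 2
New gcd = gcd(g_others, new_val) = gcd(2, 38) = 2

Answer: 2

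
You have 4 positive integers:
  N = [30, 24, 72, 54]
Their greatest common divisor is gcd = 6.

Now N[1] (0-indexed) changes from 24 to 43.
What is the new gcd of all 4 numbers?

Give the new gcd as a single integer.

Numbers: [30, 24, 72, 54], gcd = 6
Change: index 1, 24 -> 43
gcd of the OTHER numbers (without index 1): gcd([30, 72, 54]) = 6
New gcd = gcd(g_others, new_val) = gcd(6, 43) = 1

Answer: 1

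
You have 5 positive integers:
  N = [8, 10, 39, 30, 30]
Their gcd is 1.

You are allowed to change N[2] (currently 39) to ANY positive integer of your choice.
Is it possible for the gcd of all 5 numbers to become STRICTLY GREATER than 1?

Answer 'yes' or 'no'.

Current gcd = 1
gcd of all OTHER numbers (without N[2]=39): gcd([8, 10, 30, 30]) = 2
The new gcd after any change is gcd(2, new_value).
This can be at most 2.
Since 2 > old gcd 1, the gcd CAN increase (e.g., set N[2] = 2).

Answer: yes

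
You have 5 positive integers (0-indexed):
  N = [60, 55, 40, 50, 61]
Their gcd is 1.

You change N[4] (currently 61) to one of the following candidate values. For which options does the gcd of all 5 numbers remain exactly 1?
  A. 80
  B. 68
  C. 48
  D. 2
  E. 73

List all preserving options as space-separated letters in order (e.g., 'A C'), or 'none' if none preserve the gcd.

Old gcd = 1; gcd of others (without N[4]) = 5
New gcd for candidate v: gcd(5, v). Preserves old gcd iff gcd(5, v) = 1.
  Option A: v=80, gcd(5,80)=5 -> changes
  Option B: v=68, gcd(5,68)=1 -> preserves
  Option C: v=48, gcd(5,48)=1 -> preserves
  Option D: v=2, gcd(5,2)=1 -> preserves
  Option E: v=73, gcd(5,73)=1 -> preserves

Answer: B C D E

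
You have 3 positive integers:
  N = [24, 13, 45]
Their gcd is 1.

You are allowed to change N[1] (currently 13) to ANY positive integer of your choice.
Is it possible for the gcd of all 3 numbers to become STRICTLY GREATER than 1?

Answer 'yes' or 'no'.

Answer: yes

Derivation:
Current gcd = 1
gcd of all OTHER numbers (without N[1]=13): gcd([24, 45]) = 3
The new gcd after any change is gcd(3, new_value).
This can be at most 3.
Since 3 > old gcd 1, the gcd CAN increase (e.g., set N[1] = 3).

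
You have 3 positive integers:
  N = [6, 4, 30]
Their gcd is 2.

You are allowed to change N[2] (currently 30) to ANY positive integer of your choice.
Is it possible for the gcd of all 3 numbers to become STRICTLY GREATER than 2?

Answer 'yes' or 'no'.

Current gcd = 2
gcd of all OTHER numbers (without N[2]=30): gcd([6, 4]) = 2
The new gcd after any change is gcd(2, new_value).
This can be at most 2.
Since 2 = old gcd 2, the gcd can only stay the same or decrease.

Answer: no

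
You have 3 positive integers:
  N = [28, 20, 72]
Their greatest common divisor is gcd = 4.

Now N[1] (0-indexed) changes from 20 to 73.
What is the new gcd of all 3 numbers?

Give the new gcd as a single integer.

Numbers: [28, 20, 72], gcd = 4
Change: index 1, 20 -> 73
gcd of the OTHER numbers (without index 1): gcd([28, 72]) = 4
New gcd = gcd(g_others, new_val) = gcd(4, 73) = 1

Answer: 1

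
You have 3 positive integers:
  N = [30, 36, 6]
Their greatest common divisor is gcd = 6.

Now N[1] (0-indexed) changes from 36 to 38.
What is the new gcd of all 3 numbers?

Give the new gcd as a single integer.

Answer: 2

Derivation:
Numbers: [30, 36, 6], gcd = 6
Change: index 1, 36 -> 38
gcd of the OTHER numbers (without index 1): gcd([30, 6]) = 6
New gcd = gcd(g_others, new_val) = gcd(6, 38) = 2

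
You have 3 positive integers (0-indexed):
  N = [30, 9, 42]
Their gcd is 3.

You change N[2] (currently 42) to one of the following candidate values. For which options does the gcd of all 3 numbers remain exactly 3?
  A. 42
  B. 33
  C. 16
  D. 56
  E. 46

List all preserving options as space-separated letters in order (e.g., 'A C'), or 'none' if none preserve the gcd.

Old gcd = 3; gcd of others (without N[2]) = 3
New gcd for candidate v: gcd(3, v). Preserves old gcd iff gcd(3, v) = 3.
  Option A: v=42, gcd(3,42)=3 -> preserves
  Option B: v=33, gcd(3,33)=3 -> preserves
  Option C: v=16, gcd(3,16)=1 -> changes
  Option D: v=56, gcd(3,56)=1 -> changes
  Option E: v=46, gcd(3,46)=1 -> changes

Answer: A B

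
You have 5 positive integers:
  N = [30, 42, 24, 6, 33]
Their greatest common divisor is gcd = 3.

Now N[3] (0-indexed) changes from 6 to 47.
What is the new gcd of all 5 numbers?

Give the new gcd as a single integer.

Answer: 1

Derivation:
Numbers: [30, 42, 24, 6, 33], gcd = 3
Change: index 3, 6 -> 47
gcd of the OTHER numbers (without index 3): gcd([30, 42, 24, 33]) = 3
New gcd = gcd(g_others, new_val) = gcd(3, 47) = 1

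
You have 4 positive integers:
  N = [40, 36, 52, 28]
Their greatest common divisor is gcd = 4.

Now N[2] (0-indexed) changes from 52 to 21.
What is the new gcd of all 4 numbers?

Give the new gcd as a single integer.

Answer: 1

Derivation:
Numbers: [40, 36, 52, 28], gcd = 4
Change: index 2, 52 -> 21
gcd of the OTHER numbers (without index 2): gcd([40, 36, 28]) = 4
New gcd = gcd(g_others, new_val) = gcd(4, 21) = 1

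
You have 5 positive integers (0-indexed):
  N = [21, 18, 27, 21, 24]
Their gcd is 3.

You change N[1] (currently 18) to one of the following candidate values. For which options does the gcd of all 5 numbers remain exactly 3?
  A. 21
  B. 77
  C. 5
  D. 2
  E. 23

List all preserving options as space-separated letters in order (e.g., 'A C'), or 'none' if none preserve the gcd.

Old gcd = 3; gcd of others (without N[1]) = 3
New gcd for candidate v: gcd(3, v). Preserves old gcd iff gcd(3, v) = 3.
  Option A: v=21, gcd(3,21)=3 -> preserves
  Option B: v=77, gcd(3,77)=1 -> changes
  Option C: v=5, gcd(3,5)=1 -> changes
  Option D: v=2, gcd(3,2)=1 -> changes
  Option E: v=23, gcd(3,23)=1 -> changes

Answer: A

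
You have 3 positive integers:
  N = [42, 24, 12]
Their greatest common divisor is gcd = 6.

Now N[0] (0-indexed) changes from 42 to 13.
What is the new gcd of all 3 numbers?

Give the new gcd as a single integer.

Answer: 1

Derivation:
Numbers: [42, 24, 12], gcd = 6
Change: index 0, 42 -> 13
gcd of the OTHER numbers (without index 0): gcd([24, 12]) = 12
New gcd = gcd(g_others, new_val) = gcd(12, 13) = 1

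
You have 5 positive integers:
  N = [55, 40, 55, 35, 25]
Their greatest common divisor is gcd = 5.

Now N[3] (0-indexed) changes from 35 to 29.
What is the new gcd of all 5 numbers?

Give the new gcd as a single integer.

Numbers: [55, 40, 55, 35, 25], gcd = 5
Change: index 3, 35 -> 29
gcd of the OTHER numbers (without index 3): gcd([55, 40, 55, 25]) = 5
New gcd = gcd(g_others, new_val) = gcd(5, 29) = 1

Answer: 1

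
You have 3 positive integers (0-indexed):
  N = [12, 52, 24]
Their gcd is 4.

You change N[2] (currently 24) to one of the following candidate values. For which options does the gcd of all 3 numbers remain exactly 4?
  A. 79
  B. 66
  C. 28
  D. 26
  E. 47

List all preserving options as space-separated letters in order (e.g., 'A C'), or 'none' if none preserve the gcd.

Answer: C

Derivation:
Old gcd = 4; gcd of others (without N[2]) = 4
New gcd for candidate v: gcd(4, v). Preserves old gcd iff gcd(4, v) = 4.
  Option A: v=79, gcd(4,79)=1 -> changes
  Option B: v=66, gcd(4,66)=2 -> changes
  Option C: v=28, gcd(4,28)=4 -> preserves
  Option D: v=26, gcd(4,26)=2 -> changes
  Option E: v=47, gcd(4,47)=1 -> changes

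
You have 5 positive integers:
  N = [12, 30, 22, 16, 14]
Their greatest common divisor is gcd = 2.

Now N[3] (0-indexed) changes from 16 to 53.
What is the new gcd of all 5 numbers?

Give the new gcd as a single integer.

Answer: 1

Derivation:
Numbers: [12, 30, 22, 16, 14], gcd = 2
Change: index 3, 16 -> 53
gcd of the OTHER numbers (without index 3): gcd([12, 30, 22, 14]) = 2
New gcd = gcd(g_others, new_val) = gcd(2, 53) = 1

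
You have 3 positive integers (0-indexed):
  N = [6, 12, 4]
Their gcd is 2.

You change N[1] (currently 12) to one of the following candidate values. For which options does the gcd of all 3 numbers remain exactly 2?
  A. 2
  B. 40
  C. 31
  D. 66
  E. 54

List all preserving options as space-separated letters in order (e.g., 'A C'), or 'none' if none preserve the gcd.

Answer: A B D E

Derivation:
Old gcd = 2; gcd of others (without N[1]) = 2
New gcd for candidate v: gcd(2, v). Preserves old gcd iff gcd(2, v) = 2.
  Option A: v=2, gcd(2,2)=2 -> preserves
  Option B: v=40, gcd(2,40)=2 -> preserves
  Option C: v=31, gcd(2,31)=1 -> changes
  Option D: v=66, gcd(2,66)=2 -> preserves
  Option E: v=54, gcd(2,54)=2 -> preserves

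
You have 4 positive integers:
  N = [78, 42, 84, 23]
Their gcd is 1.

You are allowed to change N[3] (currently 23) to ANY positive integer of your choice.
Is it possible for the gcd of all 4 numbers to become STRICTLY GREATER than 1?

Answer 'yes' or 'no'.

Current gcd = 1
gcd of all OTHER numbers (without N[3]=23): gcd([78, 42, 84]) = 6
The new gcd after any change is gcd(6, new_value).
This can be at most 6.
Since 6 > old gcd 1, the gcd CAN increase (e.g., set N[3] = 6).

Answer: yes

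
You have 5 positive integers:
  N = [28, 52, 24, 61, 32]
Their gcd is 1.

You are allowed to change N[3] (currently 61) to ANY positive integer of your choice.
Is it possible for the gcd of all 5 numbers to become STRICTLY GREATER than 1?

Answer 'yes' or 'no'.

Current gcd = 1
gcd of all OTHER numbers (without N[3]=61): gcd([28, 52, 24, 32]) = 4
The new gcd after any change is gcd(4, new_value).
This can be at most 4.
Since 4 > old gcd 1, the gcd CAN increase (e.g., set N[3] = 4).

Answer: yes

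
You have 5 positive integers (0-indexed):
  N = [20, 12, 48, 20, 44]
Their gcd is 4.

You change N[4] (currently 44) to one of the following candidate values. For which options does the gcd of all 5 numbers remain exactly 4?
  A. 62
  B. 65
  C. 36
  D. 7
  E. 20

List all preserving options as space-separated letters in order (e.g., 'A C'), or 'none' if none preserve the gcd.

Old gcd = 4; gcd of others (without N[4]) = 4
New gcd for candidate v: gcd(4, v). Preserves old gcd iff gcd(4, v) = 4.
  Option A: v=62, gcd(4,62)=2 -> changes
  Option B: v=65, gcd(4,65)=1 -> changes
  Option C: v=36, gcd(4,36)=4 -> preserves
  Option D: v=7, gcd(4,7)=1 -> changes
  Option E: v=20, gcd(4,20)=4 -> preserves

Answer: C E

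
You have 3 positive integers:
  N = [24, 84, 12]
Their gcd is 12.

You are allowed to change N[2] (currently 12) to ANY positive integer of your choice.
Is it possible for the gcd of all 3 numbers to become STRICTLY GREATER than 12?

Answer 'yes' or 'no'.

Answer: no

Derivation:
Current gcd = 12
gcd of all OTHER numbers (without N[2]=12): gcd([24, 84]) = 12
The new gcd after any change is gcd(12, new_value).
This can be at most 12.
Since 12 = old gcd 12, the gcd can only stay the same or decrease.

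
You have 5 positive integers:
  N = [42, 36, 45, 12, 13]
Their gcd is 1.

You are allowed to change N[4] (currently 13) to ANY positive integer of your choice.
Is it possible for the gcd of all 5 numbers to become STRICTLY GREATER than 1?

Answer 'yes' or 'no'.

Answer: yes

Derivation:
Current gcd = 1
gcd of all OTHER numbers (without N[4]=13): gcd([42, 36, 45, 12]) = 3
The new gcd after any change is gcd(3, new_value).
This can be at most 3.
Since 3 > old gcd 1, the gcd CAN increase (e.g., set N[4] = 3).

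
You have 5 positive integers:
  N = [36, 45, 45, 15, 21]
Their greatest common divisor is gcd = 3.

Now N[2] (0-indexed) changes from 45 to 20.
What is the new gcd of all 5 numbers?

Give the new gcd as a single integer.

Numbers: [36, 45, 45, 15, 21], gcd = 3
Change: index 2, 45 -> 20
gcd of the OTHER numbers (without index 2): gcd([36, 45, 15, 21]) = 3
New gcd = gcd(g_others, new_val) = gcd(3, 20) = 1

Answer: 1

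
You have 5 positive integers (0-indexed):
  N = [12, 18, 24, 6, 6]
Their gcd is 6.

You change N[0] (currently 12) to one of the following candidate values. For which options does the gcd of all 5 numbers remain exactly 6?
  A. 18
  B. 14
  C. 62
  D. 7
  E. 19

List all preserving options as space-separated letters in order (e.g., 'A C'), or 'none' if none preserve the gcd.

Old gcd = 6; gcd of others (without N[0]) = 6
New gcd for candidate v: gcd(6, v). Preserves old gcd iff gcd(6, v) = 6.
  Option A: v=18, gcd(6,18)=6 -> preserves
  Option B: v=14, gcd(6,14)=2 -> changes
  Option C: v=62, gcd(6,62)=2 -> changes
  Option D: v=7, gcd(6,7)=1 -> changes
  Option E: v=19, gcd(6,19)=1 -> changes

Answer: A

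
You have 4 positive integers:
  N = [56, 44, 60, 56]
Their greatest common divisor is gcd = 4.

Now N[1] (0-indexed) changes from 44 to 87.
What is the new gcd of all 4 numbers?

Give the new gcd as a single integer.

Numbers: [56, 44, 60, 56], gcd = 4
Change: index 1, 44 -> 87
gcd of the OTHER numbers (without index 1): gcd([56, 60, 56]) = 4
New gcd = gcd(g_others, new_val) = gcd(4, 87) = 1

Answer: 1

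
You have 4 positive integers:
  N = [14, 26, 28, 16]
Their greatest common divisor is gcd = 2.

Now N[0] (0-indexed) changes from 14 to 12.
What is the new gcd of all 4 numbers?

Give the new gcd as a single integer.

Numbers: [14, 26, 28, 16], gcd = 2
Change: index 0, 14 -> 12
gcd of the OTHER numbers (without index 0): gcd([26, 28, 16]) = 2
New gcd = gcd(g_others, new_val) = gcd(2, 12) = 2

Answer: 2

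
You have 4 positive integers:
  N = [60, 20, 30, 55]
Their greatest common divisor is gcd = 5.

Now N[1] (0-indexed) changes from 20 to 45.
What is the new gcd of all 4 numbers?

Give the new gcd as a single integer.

Answer: 5

Derivation:
Numbers: [60, 20, 30, 55], gcd = 5
Change: index 1, 20 -> 45
gcd of the OTHER numbers (without index 1): gcd([60, 30, 55]) = 5
New gcd = gcd(g_others, new_val) = gcd(5, 45) = 5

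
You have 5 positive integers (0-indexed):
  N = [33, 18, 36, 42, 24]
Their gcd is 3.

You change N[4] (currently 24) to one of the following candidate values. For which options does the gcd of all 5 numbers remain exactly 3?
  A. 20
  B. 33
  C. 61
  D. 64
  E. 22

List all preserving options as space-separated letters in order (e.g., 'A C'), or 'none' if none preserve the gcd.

Old gcd = 3; gcd of others (without N[4]) = 3
New gcd for candidate v: gcd(3, v). Preserves old gcd iff gcd(3, v) = 3.
  Option A: v=20, gcd(3,20)=1 -> changes
  Option B: v=33, gcd(3,33)=3 -> preserves
  Option C: v=61, gcd(3,61)=1 -> changes
  Option D: v=64, gcd(3,64)=1 -> changes
  Option E: v=22, gcd(3,22)=1 -> changes

Answer: B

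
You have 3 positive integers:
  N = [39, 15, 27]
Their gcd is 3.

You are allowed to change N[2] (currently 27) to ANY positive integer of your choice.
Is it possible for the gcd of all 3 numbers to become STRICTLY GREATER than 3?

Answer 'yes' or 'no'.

Answer: no

Derivation:
Current gcd = 3
gcd of all OTHER numbers (without N[2]=27): gcd([39, 15]) = 3
The new gcd after any change is gcd(3, new_value).
This can be at most 3.
Since 3 = old gcd 3, the gcd can only stay the same or decrease.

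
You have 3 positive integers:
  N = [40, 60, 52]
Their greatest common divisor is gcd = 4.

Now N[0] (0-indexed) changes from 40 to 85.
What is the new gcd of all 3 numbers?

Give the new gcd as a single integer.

Numbers: [40, 60, 52], gcd = 4
Change: index 0, 40 -> 85
gcd of the OTHER numbers (without index 0): gcd([60, 52]) = 4
New gcd = gcd(g_others, new_val) = gcd(4, 85) = 1

Answer: 1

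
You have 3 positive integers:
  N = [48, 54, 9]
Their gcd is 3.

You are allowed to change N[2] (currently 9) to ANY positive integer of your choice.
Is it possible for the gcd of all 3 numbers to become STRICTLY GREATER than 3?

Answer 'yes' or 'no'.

Answer: yes

Derivation:
Current gcd = 3
gcd of all OTHER numbers (without N[2]=9): gcd([48, 54]) = 6
The new gcd after any change is gcd(6, new_value).
This can be at most 6.
Since 6 > old gcd 3, the gcd CAN increase (e.g., set N[2] = 6).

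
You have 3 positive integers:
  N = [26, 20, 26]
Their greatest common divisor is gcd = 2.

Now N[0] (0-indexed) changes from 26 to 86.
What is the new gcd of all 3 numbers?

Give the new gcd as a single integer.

Numbers: [26, 20, 26], gcd = 2
Change: index 0, 26 -> 86
gcd of the OTHER numbers (without index 0): gcd([20, 26]) = 2
New gcd = gcd(g_others, new_val) = gcd(2, 86) = 2

Answer: 2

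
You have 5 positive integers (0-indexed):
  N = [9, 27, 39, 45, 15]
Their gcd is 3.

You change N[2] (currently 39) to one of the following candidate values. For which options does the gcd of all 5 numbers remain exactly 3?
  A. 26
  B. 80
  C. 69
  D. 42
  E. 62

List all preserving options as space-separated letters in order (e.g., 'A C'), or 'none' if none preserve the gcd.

Answer: C D

Derivation:
Old gcd = 3; gcd of others (without N[2]) = 3
New gcd for candidate v: gcd(3, v). Preserves old gcd iff gcd(3, v) = 3.
  Option A: v=26, gcd(3,26)=1 -> changes
  Option B: v=80, gcd(3,80)=1 -> changes
  Option C: v=69, gcd(3,69)=3 -> preserves
  Option D: v=42, gcd(3,42)=3 -> preserves
  Option E: v=62, gcd(3,62)=1 -> changes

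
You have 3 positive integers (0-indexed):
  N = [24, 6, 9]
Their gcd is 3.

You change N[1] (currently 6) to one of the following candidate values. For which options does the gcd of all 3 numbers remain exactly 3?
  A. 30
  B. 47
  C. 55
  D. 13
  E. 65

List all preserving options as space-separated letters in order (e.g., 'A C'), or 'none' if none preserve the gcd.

Answer: A

Derivation:
Old gcd = 3; gcd of others (without N[1]) = 3
New gcd for candidate v: gcd(3, v). Preserves old gcd iff gcd(3, v) = 3.
  Option A: v=30, gcd(3,30)=3 -> preserves
  Option B: v=47, gcd(3,47)=1 -> changes
  Option C: v=55, gcd(3,55)=1 -> changes
  Option D: v=13, gcd(3,13)=1 -> changes
  Option E: v=65, gcd(3,65)=1 -> changes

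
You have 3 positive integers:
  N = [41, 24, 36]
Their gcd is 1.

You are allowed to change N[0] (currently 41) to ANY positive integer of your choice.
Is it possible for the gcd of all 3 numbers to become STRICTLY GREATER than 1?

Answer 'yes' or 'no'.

Answer: yes

Derivation:
Current gcd = 1
gcd of all OTHER numbers (without N[0]=41): gcd([24, 36]) = 12
The new gcd after any change is gcd(12, new_value).
This can be at most 12.
Since 12 > old gcd 1, the gcd CAN increase (e.g., set N[0] = 12).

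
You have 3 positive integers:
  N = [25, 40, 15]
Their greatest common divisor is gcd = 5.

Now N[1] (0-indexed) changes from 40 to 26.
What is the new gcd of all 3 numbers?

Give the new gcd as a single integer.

Answer: 1

Derivation:
Numbers: [25, 40, 15], gcd = 5
Change: index 1, 40 -> 26
gcd of the OTHER numbers (without index 1): gcd([25, 15]) = 5
New gcd = gcd(g_others, new_val) = gcd(5, 26) = 1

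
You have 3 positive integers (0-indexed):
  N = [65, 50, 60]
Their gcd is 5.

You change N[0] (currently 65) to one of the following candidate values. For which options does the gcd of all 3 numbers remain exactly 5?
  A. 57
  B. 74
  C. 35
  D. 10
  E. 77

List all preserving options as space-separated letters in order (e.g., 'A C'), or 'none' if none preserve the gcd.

Answer: C

Derivation:
Old gcd = 5; gcd of others (without N[0]) = 10
New gcd for candidate v: gcd(10, v). Preserves old gcd iff gcd(10, v) = 5.
  Option A: v=57, gcd(10,57)=1 -> changes
  Option B: v=74, gcd(10,74)=2 -> changes
  Option C: v=35, gcd(10,35)=5 -> preserves
  Option D: v=10, gcd(10,10)=10 -> changes
  Option E: v=77, gcd(10,77)=1 -> changes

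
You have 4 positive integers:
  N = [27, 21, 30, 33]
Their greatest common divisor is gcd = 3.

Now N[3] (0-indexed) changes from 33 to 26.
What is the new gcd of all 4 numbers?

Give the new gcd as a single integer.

Numbers: [27, 21, 30, 33], gcd = 3
Change: index 3, 33 -> 26
gcd of the OTHER numbers (without index 3): gcd([27, 21, 30]) = 3
New gcd = gcd(g_others, new_val) = gcd(3, 26) = 1

Answer: 1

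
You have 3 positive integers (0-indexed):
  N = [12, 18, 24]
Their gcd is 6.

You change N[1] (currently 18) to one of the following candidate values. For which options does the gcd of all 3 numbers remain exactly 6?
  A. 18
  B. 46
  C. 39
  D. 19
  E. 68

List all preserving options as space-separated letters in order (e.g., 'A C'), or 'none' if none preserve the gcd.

Old gcd = 6; gcd of others (without N[1]) = 12
New gcd for candidate v: gcd(12, v). Preserves old gcd iff gcd(12, v) = 6.
  Option A: v=18, gcd(12,18)=6 -> preserves
  Option B: v=46, gcd(12,46)=2 -> changes
  Option C: v=39, gcd(12,39)=3 -> changes
  Option D: v=19, gcd(12,19)=1 -> changes
  Option E: v=68, gcd(12,68)=4 -> changes

Answer: A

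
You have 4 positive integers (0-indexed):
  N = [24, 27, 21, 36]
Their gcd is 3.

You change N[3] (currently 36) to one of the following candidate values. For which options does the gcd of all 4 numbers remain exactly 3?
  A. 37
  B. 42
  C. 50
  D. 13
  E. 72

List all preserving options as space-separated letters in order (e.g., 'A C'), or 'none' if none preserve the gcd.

Answer: B E

Derivation:
Old gcd = 3; gcd of others (without N[3]) = 3
New gcd for candidate v: gcd(3, v). Preserves old gcd iff gcd(3, v) = 3.
  Option A: v=37, gcd(3,37)=1 -> changes
  Option B: v=42, gcd(3,42)=3 -> preserves
  Option C: v=50, gcd(3,50)=1 -> changes
  Option D: v=13, gcd(3,13)=1 -> changes
  Option E: v=72, gcd(3,72)=3 -> preserves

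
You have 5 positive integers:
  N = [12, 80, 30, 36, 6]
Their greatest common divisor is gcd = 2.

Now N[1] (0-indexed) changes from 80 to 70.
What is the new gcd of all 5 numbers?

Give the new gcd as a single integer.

Numbers: [12, 80, 30, 36, 6], gcd = 2
Change: index 1, 80 -> 70
gcd of the OTHER numbers (without index 1): gcd([12, 30, 36, 6]) = 6
New gcd = gcd(g_others, new_val) = gcd(6, 70) = 2

Answer: 2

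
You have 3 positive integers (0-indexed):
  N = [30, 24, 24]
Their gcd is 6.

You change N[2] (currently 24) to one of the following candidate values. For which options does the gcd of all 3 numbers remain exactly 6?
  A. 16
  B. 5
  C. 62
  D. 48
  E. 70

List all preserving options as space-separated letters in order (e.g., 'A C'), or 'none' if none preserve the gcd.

Old gcd = 6; gcd of others (without N[2]) = 6
New gcd for candidate v: gcd(6, v). Preserves old gcd iff gcd(6, v) = 6.
  Option A: v=16, gcd(6,16)=2 -> changes
  Option B: v=5, gcd(6,5)=1 -> changes
  Option C: v=62, gcd(6,62)=2 -> changes
  Option D: v=48, gcd(6,48)=6 -> preserves
  Option E: v=70, gcd(6,70)=2 -> changes

Answer: D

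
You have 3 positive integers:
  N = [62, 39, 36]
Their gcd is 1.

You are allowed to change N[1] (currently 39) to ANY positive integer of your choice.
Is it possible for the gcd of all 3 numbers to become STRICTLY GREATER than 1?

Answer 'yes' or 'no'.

Answer: yes

Derivation:
Current gcd = 1
gcd of all OTHER numbers (without N[1]=39): gcd([62, 36]) = 2
The new gcd after any change is gcd(2, new_value).
This can be at most 2.
Since 2 > old gcd 1, the gcd CAN increase (e.g., set N[1] = 2).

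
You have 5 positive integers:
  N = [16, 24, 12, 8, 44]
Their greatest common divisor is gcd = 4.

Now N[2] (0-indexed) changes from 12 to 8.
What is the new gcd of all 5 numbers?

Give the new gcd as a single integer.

Answer: 4

Derivation:
Numbers: [16, 24, 12, 8, 44], gcd = 4
Change: index 2, 12 -> 8
gcd of the OTHER numbers (without index 2): gcd([16, 24, 8, 44]) = 4
New gcd = gcd(g_others, new_val) = gcd(4, 8) = 4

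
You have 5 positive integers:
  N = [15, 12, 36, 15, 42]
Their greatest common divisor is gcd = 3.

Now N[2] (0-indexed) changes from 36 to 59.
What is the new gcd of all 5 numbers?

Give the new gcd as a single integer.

Answer: 1

Derivation:
Numbers: [15, 12, 36, 15, 42], gcd = 3
Change: index 2, 36 -> 59
gcd of the OTHER numbers (without index 2): gcd([15, 12, 15, 42]) = 3
New gcd = gcd(g_others, new_val) = gcd(3, 59) = 1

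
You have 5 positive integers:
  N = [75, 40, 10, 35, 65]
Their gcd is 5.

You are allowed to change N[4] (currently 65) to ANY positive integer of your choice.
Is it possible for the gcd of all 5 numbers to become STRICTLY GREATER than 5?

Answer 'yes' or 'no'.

Answer: no

Derivation:
Current gcd = 5
gcd of all OTHER numbers (without N[4]=65): gcd([75, 40, 10, 35]) = 5
The new gcd after any change is gcd(5, new_value).
This can be at most 5.
Since 5 = old gcd 5, the gcd can only stay the same or decrease.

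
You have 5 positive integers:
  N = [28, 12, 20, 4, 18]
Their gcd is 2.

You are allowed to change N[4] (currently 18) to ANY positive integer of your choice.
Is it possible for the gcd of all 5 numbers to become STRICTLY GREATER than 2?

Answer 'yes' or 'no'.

Current gcd = 2
gcd of all OTHER numbers (without N[4]=18): gcd([28, 12, 20, 4]) = 4
The new gcd after any change is gcd(4, new_value).
This can be at most 4.
Since 4 > old gcd 2, the gcd CAN increase (e.g., set N[4] = 4).

Answer: yes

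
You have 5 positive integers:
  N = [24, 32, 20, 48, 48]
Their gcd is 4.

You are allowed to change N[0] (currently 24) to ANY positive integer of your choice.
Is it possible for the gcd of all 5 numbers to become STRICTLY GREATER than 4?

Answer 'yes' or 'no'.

Answer: no

Derivation:
Current gcd = 4
gcd of all OTHER numbers (without N[0]=24): gcd([32, 20, 48, 48]) = 4
The new gcd after any change is gcd(4, new_value).
This can be at most 4.
Since 4 = old gcd 4, the gcd can only stay the same or decrease.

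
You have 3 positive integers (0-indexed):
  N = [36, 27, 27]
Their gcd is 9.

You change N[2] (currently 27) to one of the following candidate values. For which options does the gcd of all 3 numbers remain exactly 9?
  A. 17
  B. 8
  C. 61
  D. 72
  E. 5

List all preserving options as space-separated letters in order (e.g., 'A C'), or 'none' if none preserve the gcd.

Answer: D

Derivation:
Old gcd = 9; gcd of others (without N[2]) = 9
New gcd for candidate v: gcd(9, v). Preserves old gcd iff gcd(9, v) = 9.
  Option A: v=17, gcd(9,17)=1 -> changes
  Option B: v=8, gcd(9,8)=1 -> changes
  Option C: v=61, gcd(9,61)=1 -> changes
  Option D: v=72, gcd(9,72)=9 -> preserves
  Option E: v=5, gcd(9,5)=1 -> changes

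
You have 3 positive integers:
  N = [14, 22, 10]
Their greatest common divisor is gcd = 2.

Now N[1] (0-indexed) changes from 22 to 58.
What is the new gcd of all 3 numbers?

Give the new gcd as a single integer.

Numbers: [14, 22, 10], gcd = 2
Change: index 1, 22 -> 58
gcd of the OTHER numbers (without index 1): gcd([14, 10]) = 2
New gcd = gcd(g_others, new_val) = gcd(2, 58) = 2

Answer: 2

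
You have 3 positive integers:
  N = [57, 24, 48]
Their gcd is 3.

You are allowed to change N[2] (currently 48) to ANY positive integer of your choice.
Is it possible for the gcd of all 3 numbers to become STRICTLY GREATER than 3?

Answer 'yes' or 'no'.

Current gcd = 3
gcd of all OTHER numbers (without N[2]=48): gcd([57, 24]) = 3
The new gcd after any change is gcd(3, new_value).
This can be at most 3.
Since 3 = old gcd 3, the gcd can only stay the same or decrease.

Answer: no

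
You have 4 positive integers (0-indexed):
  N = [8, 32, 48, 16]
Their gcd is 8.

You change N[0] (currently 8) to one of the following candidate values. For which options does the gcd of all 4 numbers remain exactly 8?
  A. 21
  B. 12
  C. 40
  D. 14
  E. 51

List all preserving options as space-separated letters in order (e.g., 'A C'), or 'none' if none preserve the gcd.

Old gcd = 8; gcd of others (without N[0]) = 16
New gcd for candidate v: gcd(16, v). Preserves old gcd iff gcd(16, v) = 8.
  Option A: v=21, gcd(16,21)=1 -> changes
  Option B: v=12, gcd(16,12)=4 -> changes
  Option C: v=40, gcd(16,40)=8 -> preserves
  Option D: v=14, gcd(16,14)=2 -> changes
  Option E: v=51, gcd(16,51)=1 -> changes

Answer: C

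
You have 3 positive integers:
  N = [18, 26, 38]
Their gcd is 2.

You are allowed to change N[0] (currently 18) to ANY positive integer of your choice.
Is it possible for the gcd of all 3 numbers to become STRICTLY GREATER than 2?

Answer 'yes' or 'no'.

Answer: no

Derivation:
Current gcd = 2
gcd of all OTHER numbers (without N[0]=18): gcd([26, 38]) = 2
The new gcd after any change is gcd(2, new_value).
This can be at most 2.
Since 2 = old gcd 2, the gcd can only stay the same or decrease.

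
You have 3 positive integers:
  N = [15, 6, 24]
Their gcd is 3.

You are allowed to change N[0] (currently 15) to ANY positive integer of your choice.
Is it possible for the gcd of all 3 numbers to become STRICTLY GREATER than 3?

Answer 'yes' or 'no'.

Answer: yes

Derivation:
Current gcd = 3
gcd of all OTHER numbers (without N[0]=15): gcd([6, 24]) = 6
The new gcd after any change is gcd(6, new_value).
This can be at most 6.
Since 6 > old gcd 3, the gcd CAN increase (e.g., set N[0] = 6).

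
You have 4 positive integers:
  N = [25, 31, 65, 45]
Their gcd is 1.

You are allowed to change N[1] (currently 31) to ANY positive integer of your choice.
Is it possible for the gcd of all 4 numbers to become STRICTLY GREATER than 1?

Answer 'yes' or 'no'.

Answer: yes

Derivation:
Current gcd = 1
gcd of all OTHER numbers (without N[1]=31): gcd([25, 65, 45]) = 5
The new gcd after any change is gcd(5, new_value).
This can be at most 5.
Since 5 > old gcd 1, the gcd CAN increase (e.g., set N[1] = 5).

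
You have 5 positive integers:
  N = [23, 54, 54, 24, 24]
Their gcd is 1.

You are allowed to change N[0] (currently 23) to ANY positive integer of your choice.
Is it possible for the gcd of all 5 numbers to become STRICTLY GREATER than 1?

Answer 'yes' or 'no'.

Answer: yes

Derivation:
Current gcd = 1
gcd of all OTHER numbers (without N[0]=23): gcd([54, 54, 24, 24]) = 6
The new gcd after any change is gcd(6, new_value).
This can be at most 6.
Since 6 > old gcd 1, the gcd CAN increase (e.g., set N[0] = 6).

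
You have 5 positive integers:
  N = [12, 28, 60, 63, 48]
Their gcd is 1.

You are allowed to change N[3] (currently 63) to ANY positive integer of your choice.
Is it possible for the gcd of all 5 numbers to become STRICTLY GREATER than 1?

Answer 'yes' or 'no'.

Current gcd = 1
gcd of all OTHER numbers (without N[3]=63): gcd([12, 28, 60, 48]) = 4
The new gcd after any change is gcd(4, new_value).
This can be at most 4.
Since 4 > old gcd 1, the gcd CAN increase (e.g., set N[3] = 4).

Answer: yes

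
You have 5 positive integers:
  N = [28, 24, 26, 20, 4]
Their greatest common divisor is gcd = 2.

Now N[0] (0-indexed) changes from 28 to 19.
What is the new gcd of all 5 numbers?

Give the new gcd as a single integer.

Numbers: [28, 24, 26, 20, 4], gcd = 2
Change: index 0, 28 -> 19
gcd of the OTHER numbers (without index 0): gcd([24, 26, 20, 4]) = 2
New gcd = gcd(g_others, new_val) = gcd(2, 19) = 1

Answer: 1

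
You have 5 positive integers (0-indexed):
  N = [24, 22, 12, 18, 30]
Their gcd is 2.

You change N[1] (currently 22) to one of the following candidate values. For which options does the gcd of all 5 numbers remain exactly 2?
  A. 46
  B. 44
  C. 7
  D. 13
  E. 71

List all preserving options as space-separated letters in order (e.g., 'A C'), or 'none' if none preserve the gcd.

Old gcd = 2; gcd of others (without N[1]) = 6
New gcd for candidate v: gcd(6, v). Preserves old gcd iff gcd(6, v) = 2.
  Option A: v=46, gcd(6,46)=2 -> preserves
  Option B: v=44, gcd(6,44)=2 -> preserves
  Option C: v=7, gcd(6,7)=1 -> changes
  Option D: v=13, gcd(6,13)=1 -> changes
  Option E: v=71, gcd(6,71)=1 -> changes

Answer: A B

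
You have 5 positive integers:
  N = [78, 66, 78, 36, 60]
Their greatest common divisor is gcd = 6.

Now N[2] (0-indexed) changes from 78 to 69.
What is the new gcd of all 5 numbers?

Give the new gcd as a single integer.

Numbers: [78, 66, 78, 36, 60], gcd = 6
Change: index 2, 78 -> 69
gcd of the OTHER numbers (without index 2): gcd([78, 66, 36, 60]) = 6
New gcd = gcd(g_others, new_val) = gcd(6, 69) = 3

Answer: 3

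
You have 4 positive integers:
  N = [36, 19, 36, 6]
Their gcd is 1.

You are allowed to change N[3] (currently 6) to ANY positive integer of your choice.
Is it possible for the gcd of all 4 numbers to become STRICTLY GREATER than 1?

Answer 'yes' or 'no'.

Current gcd = 1
gcd of all OTHER numbers (without N[3]=6): gcd([36, 19, 36]) = 1
The new gcd after any change is gcd(1, new_value).
This can be at most 1.
Since 1 = old gcd 1, the gcd can only stay the same or decrease.

Answer: no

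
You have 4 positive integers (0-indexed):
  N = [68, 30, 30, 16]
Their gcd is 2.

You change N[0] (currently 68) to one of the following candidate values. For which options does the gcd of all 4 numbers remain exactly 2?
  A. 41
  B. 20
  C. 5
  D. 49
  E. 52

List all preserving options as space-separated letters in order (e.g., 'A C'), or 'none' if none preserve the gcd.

Answer: B E

Derivation:
Old gcd = 2; gcd of others (without N[0]) = 2
New gcd for candidate v: gcd(2, v). Preserves old gcd iff gcd(2, v) = 2.
  Option A: v=41, gcd(2,41)=1 -> changes
  Option B: v=20, gcd(2,20)=2 -> preserves
  Option C: v=5, gcd(2,5)=1 -> changes
  Option D: v=49, gcd(2,49)=1 -> changes
  Option E: v=52, gcd(2,52)=2 -> preserves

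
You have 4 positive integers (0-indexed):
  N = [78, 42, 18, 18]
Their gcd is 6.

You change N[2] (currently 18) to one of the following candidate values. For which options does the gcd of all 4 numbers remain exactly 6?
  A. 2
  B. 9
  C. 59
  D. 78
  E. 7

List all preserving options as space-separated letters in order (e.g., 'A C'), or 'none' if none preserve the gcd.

Answer: D

Derivation:
Old gcd = 6; gcd of others (without N[2]) = 6
New gcd for candidate v: gcd(6, v). Preserves old gcd iff gcd(6, v) = 6.
  Option A: v=2, gcd(6,2)=2 -> changes
  Option B: v=9, gcd(6,9)=3 -> changes
  Option C: v=59, gcd(6,59)=1 -> changes
  Option D: v=78, gcd(6,78)=6 -> preserves
  Option E: v=7, gcd(6,7)=1 -> changes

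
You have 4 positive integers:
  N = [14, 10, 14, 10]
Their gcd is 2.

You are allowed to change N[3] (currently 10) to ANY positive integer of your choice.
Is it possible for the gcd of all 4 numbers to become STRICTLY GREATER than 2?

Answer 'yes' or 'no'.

Answer: no

Derivation:
Current gcd = 2
gcd of all OTHER numbers (without N[3]=10): gcd([14, 10, 14]) = 2
The new gcd after any change is gcd(2, new_value).
This can be at most 2.
Since 2 = old gcd 2, the gcd can only stay the same or decrease.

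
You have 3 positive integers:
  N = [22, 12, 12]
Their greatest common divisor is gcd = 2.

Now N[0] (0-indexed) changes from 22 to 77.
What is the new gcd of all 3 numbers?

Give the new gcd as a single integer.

Numbers: [22, 12, 12], gcd = 2
Change: index 0, 22 -> 77
gcd of the OTHER numbers (without index 0): gcd([12, 12]) = 12
New gcd = gcd(g_others, new_val) = gcd(12, 77) = 1

Answer: 1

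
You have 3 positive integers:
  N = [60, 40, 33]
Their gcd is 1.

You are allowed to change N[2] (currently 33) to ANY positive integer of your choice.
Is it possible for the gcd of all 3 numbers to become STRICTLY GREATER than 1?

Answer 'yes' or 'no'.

Current gcd = 1
gcd of all OTHER numbers (without N[2]=33): gcd([60, 40]) = 20
The new gcd after any change is gcd(20, new_value).
This can be at most 20.
Since 20 > old gcd 1, the gcd CAN increase (e.g., set N[2] = 20).

Answer: yes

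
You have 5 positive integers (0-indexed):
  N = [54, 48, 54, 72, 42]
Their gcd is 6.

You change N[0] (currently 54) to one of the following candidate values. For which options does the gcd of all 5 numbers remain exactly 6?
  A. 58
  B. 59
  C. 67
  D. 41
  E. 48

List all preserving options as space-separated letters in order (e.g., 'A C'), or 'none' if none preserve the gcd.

Old gcd = 6; gcd of others (without N[0]) = 6
New gcd for candidate v: gcd(6, v). Preserves old gcd iff gcd(6, v) = 6.
  Option A: v=58, gcd(6,58)=2 -> changes
  Option B: v=59, gcd(6,59)=1 -> changes
  Option C: v=67, gcd(6,67)=1 -> changes
  Option D: v=41, gcd(6,41)=1 -> changes
  Option E: v=48, gcd(6,48)=6 -> preserves

Answer: E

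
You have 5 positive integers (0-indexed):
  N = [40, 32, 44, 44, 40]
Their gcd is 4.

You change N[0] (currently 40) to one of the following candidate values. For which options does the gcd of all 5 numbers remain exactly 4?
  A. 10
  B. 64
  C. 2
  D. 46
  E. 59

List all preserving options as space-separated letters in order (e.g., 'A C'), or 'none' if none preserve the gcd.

Old gcd = 4; gcd of others (without N[0]) = 4
New gcd for candidate v: gcd(4, v). Preserves old gcd iff gcd(4, v) = 4.
  Option A: v=10, gcd(4,10)=2 -> changes
  Option B: v=64, gcd(4,64)=4 -> preserves
  Option C: v=2, gcd(4,2)=2 -> changes
  Option D: v=46, gcd(4,46)=2 -> changes
  Option E: v=59, gcd(4,59)=1 -> changes

Answer: B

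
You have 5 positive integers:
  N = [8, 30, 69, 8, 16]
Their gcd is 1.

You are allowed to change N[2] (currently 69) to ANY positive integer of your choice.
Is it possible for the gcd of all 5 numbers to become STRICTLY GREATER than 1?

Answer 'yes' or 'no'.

Current gcd = 1
gcd of all OTHER numbers (without N[2]=69): gcd([8, 30, 8, 16]) = 2
The new gcd after any change is gcd(2, new_value).
This can be at most 2.
Since 2 > old gcd 1, the gcd CAN increase (e.g., set N[2] = 2).

Answer: yes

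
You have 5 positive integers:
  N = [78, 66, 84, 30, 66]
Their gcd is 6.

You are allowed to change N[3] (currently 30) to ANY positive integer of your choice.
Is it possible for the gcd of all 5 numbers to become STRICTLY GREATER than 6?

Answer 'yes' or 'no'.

Current gcd = 6
gcd of all OTHER numbers (without N[3]=30): gcd([78, 66, 84, 66]) = 6
The new gcd after any change is gcd(6, new_value).
This can be at most 6.
Since 6 = old gcd 6, the gcd can only stay the same or decrease.

Answer: no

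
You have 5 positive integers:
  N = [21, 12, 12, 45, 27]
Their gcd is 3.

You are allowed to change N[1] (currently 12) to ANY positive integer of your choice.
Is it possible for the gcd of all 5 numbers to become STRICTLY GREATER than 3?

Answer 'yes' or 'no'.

Answer: no

Derivation:
Current gcd = 3
gcd of all OTHER numbers (without N[1]=12): gcd([21, 12, 45, 27]) = 3
The new gcd after any change is gcd(3, new_value).
This can be at most 3.
Since 3 = old gcd 3, the gcd can only stay the same or decrease.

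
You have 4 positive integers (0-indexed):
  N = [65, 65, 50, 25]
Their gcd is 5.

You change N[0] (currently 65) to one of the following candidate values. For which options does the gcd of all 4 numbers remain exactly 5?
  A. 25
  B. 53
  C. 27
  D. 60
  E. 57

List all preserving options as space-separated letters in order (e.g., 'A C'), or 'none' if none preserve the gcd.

Answer: A D

Derivation:
Old gcd = 5; gcd of others (without N[0]) = 5
New gcd for candidate v: gcd(5, v). Preserves old gcd iff gcd(5, v) = 5.
  Option A: v=25, gcd(5,25)=5 -> preserves
  Option B: v=53, gcd(5,53)=1 -> changes
  Option C: v=27, gcd(5,27)=1 -> changes
  Option D: v=60, gcd(5,60)=5 -> preserves
  Option E: v=57, gcd(5,57)=1 -> changes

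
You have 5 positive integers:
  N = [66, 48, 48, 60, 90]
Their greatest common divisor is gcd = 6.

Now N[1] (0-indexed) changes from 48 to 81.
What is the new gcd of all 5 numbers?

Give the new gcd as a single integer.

Answer: 3

Derivation:
Numbers: [66, 48, 48, 60, 90], gcd = 6
Change: index 1, 48 -> 81
gcd of the OTHER numbers (without index 1): gcd([66, 48, 60, 90]) = 6
New gcd = gcd(g_others, new_val) = gcd(6, 81) = 3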